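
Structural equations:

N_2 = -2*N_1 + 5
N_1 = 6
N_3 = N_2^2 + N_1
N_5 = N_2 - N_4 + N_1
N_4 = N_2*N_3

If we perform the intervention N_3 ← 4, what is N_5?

27

do(N_3=4) replaces the equation N_3 = N_2^2 + N_1 with the constant N_3 = 4.
N_2 = -2*N_1 + 5  [with N_1=6]  = -7
N_4 = N_2*N_3  [with N_2=-7, N_3=4]  = -28
N_5 = N_2 - N_4 + N_1  [with N_2=-7, N_4=-28, N_1=6]  = 27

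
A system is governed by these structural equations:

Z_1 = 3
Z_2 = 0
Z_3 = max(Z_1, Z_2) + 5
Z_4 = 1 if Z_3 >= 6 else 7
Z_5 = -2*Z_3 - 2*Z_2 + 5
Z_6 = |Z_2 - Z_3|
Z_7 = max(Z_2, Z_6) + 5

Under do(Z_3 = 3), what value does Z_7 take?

The intervention breaks the incoming arrows to Z_3: Z_3 = max(Z_1, Z_2) + 5 no longer applies, and Z_3 = 3.
Z_6 = |Z_2 - Z_3|  [with Z_2=0, Z_3=3]  = 3
Z_7 = max(Z_2, Z_6) + 5  [with Z_2=0, Z_6=3]  = 8

8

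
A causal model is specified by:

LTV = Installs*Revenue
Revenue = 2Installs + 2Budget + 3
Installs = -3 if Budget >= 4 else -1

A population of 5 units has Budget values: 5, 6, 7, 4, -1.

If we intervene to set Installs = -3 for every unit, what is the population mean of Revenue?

5.4

do(Installs=-3) breaks Installs's dependence on Budget. With Installs=-3 fixed, Revenue across the units is 7, 9, 11, 5, -5, mean 5.4.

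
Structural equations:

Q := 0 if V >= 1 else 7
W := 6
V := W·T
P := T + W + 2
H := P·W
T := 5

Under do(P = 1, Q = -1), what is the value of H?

Setting P = 1, Q = -1 by intervention discards those variables' equations.
H = P·W  [with P=1, W=6]  = 6

6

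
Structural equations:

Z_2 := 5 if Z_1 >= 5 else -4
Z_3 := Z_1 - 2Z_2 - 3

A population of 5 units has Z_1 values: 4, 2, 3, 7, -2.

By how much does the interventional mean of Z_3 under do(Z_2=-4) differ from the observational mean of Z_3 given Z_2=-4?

The intervention sets Z_2=-4 in all 5 units regardless of Z_1. Recomputing Z_3 per unit gives 9, 7, 8, 12, 3; average 7.8.
Observing Z_2=-4 restricts to units where Z_2's equation naturally yields -4: Z_1 ∈ {4, 2, 3, -2}. In that subpopulation Z_3 = 9, 7, 8, 3, mean 6.75.
Difference = 7.8 − 6.75 = 1.05.

1.05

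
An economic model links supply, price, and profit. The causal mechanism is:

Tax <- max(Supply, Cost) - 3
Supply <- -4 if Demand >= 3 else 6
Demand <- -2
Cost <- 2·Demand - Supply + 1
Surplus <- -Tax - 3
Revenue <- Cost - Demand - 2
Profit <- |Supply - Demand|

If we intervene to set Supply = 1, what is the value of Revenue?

-4

Under do(Supply=1), the mechanism Supply <- -4 if Demand >= 3 else 6 is discarded; Supply is fixed at 1.
Cost = 2·Demand - Supply + 1  [with Demand=-2, Supply=1]  = -4
Revenue = Cost - Demand - 2  [with Cost=-4, Demand=-2]  = -4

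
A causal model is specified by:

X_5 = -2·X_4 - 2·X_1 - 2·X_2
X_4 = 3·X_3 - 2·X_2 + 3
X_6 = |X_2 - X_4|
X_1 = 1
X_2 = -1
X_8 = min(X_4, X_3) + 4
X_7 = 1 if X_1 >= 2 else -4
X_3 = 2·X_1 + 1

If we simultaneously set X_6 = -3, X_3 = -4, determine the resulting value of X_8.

Setting X_6 = -3, X_3 = -4 by intervention discards those variables' equations.
X_4 = 3·X_3 - 2·X_2 + 3  [with X_3=-4, X_2=-1]  = -7
X_8 = min(X_4, X_3) + 4  [with X_4=-7, X_3=-4]  = -3

-3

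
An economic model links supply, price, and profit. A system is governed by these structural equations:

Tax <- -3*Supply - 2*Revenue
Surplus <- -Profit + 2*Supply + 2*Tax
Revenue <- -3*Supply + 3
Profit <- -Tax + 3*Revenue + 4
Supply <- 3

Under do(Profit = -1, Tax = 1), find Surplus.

The joint intervention fixes Profit = -1, Tax = 1, removing each variable's own equation.
Surplus = -Profit + 2*Supply + 2*Tax  [with Profit=-1, Supply=3, Tax=1]  = 9

9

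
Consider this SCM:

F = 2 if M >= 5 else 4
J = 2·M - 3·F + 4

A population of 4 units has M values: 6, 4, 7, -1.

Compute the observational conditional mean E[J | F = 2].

E[J|F=2] averages over only the 2 units with F=2 (M = 6, 7): J = 10, 12, mean 11.

11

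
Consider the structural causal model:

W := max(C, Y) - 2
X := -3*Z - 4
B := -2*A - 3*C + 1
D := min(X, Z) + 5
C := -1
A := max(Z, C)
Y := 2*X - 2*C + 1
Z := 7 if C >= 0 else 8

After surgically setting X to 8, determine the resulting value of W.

The intervention breaks the incoming arrows to X: X := -3*Z - 4 no longer applies, and X = 8.
Y = 2*X - 2*C + 1  [with X=8, C=-1]  = 19
W = max(C, Y) - 2  [with C=-1, Y=19]  = 17

17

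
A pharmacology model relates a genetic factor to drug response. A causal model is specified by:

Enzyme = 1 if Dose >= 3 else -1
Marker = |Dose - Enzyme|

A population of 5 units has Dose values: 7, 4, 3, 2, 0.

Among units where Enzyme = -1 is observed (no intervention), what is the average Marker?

2

Observing Enzyme=-1 restricts to units where Enzyme's equation naturally yields -1: Dose ∈ {2, 0}. In that subpopulation Marker = 3, 1, mean 2.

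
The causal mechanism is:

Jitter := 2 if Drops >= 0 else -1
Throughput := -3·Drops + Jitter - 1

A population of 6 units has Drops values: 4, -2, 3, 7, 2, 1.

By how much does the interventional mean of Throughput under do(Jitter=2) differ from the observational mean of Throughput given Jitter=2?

2.7

The intervention sets Jitter=2 in all 6 units regardless of Drops. Recomputing Throughput per unit gives -11, 7, -8, -20, -5, -2; average -6.5.
Observing Jitter=2 restricts to units where Jitter's equation naturally yields 2: Drops ∈ {4, 3, 7, 2, 1}. In that subpopulation Throughput = -11, -8, -20, -5, -2, mean -9.2.
Difference = -6.5 − (-9.2) = 2.7.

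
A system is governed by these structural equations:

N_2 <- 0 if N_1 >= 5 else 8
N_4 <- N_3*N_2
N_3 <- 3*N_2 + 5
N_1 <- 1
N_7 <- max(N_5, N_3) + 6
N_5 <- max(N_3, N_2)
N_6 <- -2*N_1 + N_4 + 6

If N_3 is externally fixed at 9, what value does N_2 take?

8

Under do(N_3=9), the mechanism N_3 <- 3*N_2 + 5 is discarded; N_3 is fixed at 9.
Since N_2 is not a descendant of the intervened variable, it is unaffected.
N_2 = 0 if N_1 >= 5 else 8  [with N_1=1]  = 8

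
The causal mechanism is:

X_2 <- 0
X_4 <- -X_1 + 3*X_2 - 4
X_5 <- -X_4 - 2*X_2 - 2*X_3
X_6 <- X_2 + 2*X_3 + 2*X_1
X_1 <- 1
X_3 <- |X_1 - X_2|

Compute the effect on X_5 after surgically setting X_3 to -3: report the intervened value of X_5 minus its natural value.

8

do(X_3=-3) replaces the equation X_3 <- |X_1 - X_2| with the constant X_3 = -3.
X_4 = -X_1 + 3*X_2 - 4  [with X_1=1, X_2=0]  = -5
X_5 = -X_4 - 2*X_2 - 2*X_3  [with X_4=-5, X_2=0, X_3=-3]  = 11
Without intervention: X_3 = |X_1 - X_2|  [with X_1=1, X_2=0]  = 1; X_4 = -X_1 + 3*X_2 - 4  [with X_1=1, X_2=0]  = -5; X_5 = -X_4 - 2*X_2 - 2*X_3  [with X_4=-5, X_2=0, X_3=1]  = 3.
Change = 11 − 3 = 8.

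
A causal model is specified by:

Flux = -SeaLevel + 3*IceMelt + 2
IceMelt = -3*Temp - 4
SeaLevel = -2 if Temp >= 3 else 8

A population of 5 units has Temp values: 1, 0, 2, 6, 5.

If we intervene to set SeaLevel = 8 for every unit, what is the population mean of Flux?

Under do(SeaLevel=8), SeaLevel's equation is replaced by SeaLevel=8 for every unit. Per-unit Flux: -27, -18, -36, -72, -63. Mean = -43.2.

-43.2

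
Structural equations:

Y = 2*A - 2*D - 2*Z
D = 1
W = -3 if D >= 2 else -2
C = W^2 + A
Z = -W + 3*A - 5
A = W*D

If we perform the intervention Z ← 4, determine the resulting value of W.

-2

Under do(Z=4), the mechanism Z = -W + 3*A - 5 is discarded; Z is fixed at 4.
No directed path runs from Z to W, so W keeps its natural value.
W = -3 if D >= 2 else -2  [with D=1]  = -2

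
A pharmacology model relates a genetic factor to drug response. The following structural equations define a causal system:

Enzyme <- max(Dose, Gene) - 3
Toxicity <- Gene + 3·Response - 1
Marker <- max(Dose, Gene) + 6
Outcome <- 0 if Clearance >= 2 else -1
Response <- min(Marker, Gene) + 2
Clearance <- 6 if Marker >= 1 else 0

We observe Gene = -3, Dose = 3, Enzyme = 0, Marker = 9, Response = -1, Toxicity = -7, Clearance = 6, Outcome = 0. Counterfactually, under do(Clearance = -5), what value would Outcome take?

-1

do(Clearance=-5) replaces the equation Clearance <- 6 if Marker >= 1 else 0 with the constant Clearance = -5.
Outcome = 0 if Clearance >= 2 else -1  [with Clearance=-5]  = -1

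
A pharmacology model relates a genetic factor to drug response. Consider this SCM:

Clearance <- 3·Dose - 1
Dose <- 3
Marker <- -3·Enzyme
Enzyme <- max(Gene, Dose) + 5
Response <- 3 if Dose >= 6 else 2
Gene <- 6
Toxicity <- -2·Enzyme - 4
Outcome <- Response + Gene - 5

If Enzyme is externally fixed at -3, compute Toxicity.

The intervention breaks the incoming arrows to Enzyme: Enzyme <- max(Gene, Dose) + 5 no longer applies, and Enzyme = -3.
Toxicity = -2·Enzyme - 4  [with Enzyme=-3]  = 2

2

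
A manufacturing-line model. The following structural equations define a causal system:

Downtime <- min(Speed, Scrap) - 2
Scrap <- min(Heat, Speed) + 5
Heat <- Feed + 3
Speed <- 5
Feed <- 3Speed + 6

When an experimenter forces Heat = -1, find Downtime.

2

do(Heat=-1) replaces the equation Heat <- Feed + 3 with the constant Heat = -1.
Scrap = min(Heat, Speed) + 5  [with Heat=-1, Speed=5]  = 4
Downtime = min(Speed, Scrap) - 2  [with Speed=5, Scrap=4]  = 2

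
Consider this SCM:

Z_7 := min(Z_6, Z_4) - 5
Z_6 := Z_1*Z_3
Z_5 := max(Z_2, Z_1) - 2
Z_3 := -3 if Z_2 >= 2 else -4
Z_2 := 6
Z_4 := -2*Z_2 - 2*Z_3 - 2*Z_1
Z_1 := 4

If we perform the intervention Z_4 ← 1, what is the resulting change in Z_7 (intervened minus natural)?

2

The intervention breaks the incoming arrows to Z_4: Z_4 := -2*Z_2 - 2*Z_3 - 2*Z_1 no longer applies, and Z_4 = 1.
Z_3 = -3 if Z_2 >= 2 else -4  [with Z_2=6]  = -3
Z_6 = Z_1*Z_3  [with Z_1=4, Z_3=-3]  = -12
Z_7 = min(Z_6, Z_4) - 5  [with Z_6=-12, Z_4=1]  = -17
Without intervention: Z_3 = -3 if Z_2 >= 2 else -4  [with Z_2=6]  = -3; Z_4 = -2*Z_2 - 2*Z_3 - 2*Z_1  [with Z_2=6, Z_3=-3, Z_1=4]  = -14; Z_6 = Z_1*Z_3  [with Z_1=4, Z_3=-3]  = -12; Z_7 = min(Z_6, Z_4) - 5  [with Z_6=-12, Z_4=-14]  = -19.
Change = -17 − (-19) = 2.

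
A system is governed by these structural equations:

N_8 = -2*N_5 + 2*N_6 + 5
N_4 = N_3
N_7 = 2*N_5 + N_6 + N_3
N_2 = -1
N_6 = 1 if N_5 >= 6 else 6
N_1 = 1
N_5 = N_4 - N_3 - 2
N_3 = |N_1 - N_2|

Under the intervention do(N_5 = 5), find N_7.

18

Under do(N_5=5), the mechanism N_5 = N_4 - N_3 - 2 is discarded; N_5 is fixed at 5.
N_3 = |N_1 - N_2|  [with N_1=1, N_2=-1]  = 2
N_6 = 1 if N_5 >= 6 else 6  [with N_5=5]  = 6
N_7 = 2*N_5 + N_6 + N_3  [with N_5=5, N_6=6, N_3=2]  = 18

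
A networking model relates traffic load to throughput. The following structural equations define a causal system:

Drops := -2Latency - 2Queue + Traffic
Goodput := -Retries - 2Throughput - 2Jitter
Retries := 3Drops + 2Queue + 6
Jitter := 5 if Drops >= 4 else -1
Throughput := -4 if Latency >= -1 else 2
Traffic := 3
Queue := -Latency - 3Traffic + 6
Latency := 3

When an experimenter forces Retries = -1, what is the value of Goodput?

-1

do(Retries=-1) replaces the equation Retries := 3Drops + 2Queue + 6 with the constant Retries = -1.
Queue = -Latency - 3Traffic + 6  [with Latency=3, Traffic=3]  = -6
Drops = -2Latency - 2Queue + Traffic  [with Latency=3, Queue=-6, Traffic=3]  = 9
Jitter = 5 if Drops >= 4 else -1  [with Drops=9]  = 5
Throughput = -4 if Latency >= -1 else 2  [with Latency=3]  = -4
Goodput = -Retries - 2Throughput - 2Jitter  [with Retries=-1, Throughput=-4, Jitter=5]  = -1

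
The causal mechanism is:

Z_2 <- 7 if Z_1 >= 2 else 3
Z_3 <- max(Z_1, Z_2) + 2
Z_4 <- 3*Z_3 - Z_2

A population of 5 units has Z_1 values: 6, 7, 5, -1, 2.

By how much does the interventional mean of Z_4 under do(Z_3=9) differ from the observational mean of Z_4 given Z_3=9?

The intervention sets Z_3=9 in all 5 units regardless of Z_1. Recomputing Z_4 per unit gives 20, 20, 20, 24, 20; average 20.8.
E[Z_4|Z_3=9] averages over only the 4 units with Z_3=9 (Z_1 = 6, 7, 5, 2): Z_4 = 20, 20, 20, 20, mean 20.
Difference = 20.8 − 20 = 0.8.

0.8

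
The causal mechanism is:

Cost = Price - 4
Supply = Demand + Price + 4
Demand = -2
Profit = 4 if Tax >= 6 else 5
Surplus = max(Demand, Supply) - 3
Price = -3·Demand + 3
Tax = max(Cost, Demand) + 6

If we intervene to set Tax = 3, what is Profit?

5

The intervention breaks the incoming arrows to Tax: Tax = max(Cost, Demand) + 6 no longer applies, and Tax = 3.
Profit = 4 if Tax >= 6 else 5  [with Tax=3]  = 5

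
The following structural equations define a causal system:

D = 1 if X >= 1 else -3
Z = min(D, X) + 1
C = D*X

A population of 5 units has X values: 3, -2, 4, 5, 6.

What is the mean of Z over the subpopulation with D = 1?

2

Conditioning on D=1 selects the 4 unit(s) with X ∈ {3, 4, 5, 6}. Their Z values: 2, 2, 2, 2. Mean = 2.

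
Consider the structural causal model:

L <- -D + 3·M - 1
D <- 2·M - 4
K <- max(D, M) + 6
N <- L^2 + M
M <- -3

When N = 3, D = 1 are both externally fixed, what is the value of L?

Setting N = 3, D = 1 by intervention discards those variables' equations.
L = -D + 3·M - 1  [with D=1, M=-3]  = -11

-11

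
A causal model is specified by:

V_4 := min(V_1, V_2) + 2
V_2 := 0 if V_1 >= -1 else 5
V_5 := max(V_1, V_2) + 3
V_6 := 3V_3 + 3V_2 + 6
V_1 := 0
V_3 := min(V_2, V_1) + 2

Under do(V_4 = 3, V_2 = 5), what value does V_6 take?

The joint intervention fixes V_4 = 3, V_2 = 5, removing each variable's own equation.
V_3 = min(V_2, V_1) + 2  [with V_2=5, V_1=0]  = 2
V_6 = 3V_3 + 3V_2 + 6  [with V_3=2, V_2=5]  = 27

27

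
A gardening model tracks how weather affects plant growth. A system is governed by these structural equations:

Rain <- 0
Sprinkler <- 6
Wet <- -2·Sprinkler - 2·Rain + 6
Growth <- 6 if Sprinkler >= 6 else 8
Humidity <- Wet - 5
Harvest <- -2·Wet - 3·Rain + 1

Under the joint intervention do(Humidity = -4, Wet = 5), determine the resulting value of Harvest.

-9

The joint intervention fixes Humidity = -4, Wet = 5, removing each variable's own equation.
Harvest = -2·Wet - 3·Rain + 1  [with Wet=5, Rain=0]  = -9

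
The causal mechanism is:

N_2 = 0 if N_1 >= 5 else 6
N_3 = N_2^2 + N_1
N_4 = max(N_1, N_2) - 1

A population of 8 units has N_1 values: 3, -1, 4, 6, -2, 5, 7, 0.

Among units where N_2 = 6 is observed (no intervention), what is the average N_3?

Observing N_2=6 restricts to units where N_2's equation naturally yields 6: N_1 ∈ {3, -1, 4, -2, 0}. In that subpopulation N_3 = 39, 35, 40, 34, 36, mean 36.8.

36.8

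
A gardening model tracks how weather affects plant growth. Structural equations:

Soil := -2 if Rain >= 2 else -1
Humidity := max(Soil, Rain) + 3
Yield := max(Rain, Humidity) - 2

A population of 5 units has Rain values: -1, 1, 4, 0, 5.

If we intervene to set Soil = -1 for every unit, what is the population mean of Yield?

2.8

The intervention sets Soil=-1 in all 5 units regardless of Rain. Recomputing Yield per unit gives 0, 2, 5, 1, 6; average 2.8.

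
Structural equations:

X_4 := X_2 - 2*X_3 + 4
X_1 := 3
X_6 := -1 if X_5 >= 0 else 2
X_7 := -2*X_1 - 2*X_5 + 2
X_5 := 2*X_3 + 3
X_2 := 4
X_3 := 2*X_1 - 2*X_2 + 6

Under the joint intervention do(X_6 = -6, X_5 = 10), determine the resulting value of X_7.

-24

Setting X_6 = -6, X_5 = 10 by intervention discards those variables' equations.
X_7 = -2*X_1 - 2*X_5 + 2  [with X_1=3, X_5=10]  = -24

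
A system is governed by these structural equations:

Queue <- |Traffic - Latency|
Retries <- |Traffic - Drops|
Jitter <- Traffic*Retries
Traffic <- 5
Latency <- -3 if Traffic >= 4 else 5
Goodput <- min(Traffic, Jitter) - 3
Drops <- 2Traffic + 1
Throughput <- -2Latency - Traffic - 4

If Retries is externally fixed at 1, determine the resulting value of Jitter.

5

The intervention breaks the incoming arrows to Retries: Retries <- |Traffic - Drops| no longer applies, and Retries = 1.
Jitter = Traffic*Retries  [with Traffic=5, Retries=1]  = 5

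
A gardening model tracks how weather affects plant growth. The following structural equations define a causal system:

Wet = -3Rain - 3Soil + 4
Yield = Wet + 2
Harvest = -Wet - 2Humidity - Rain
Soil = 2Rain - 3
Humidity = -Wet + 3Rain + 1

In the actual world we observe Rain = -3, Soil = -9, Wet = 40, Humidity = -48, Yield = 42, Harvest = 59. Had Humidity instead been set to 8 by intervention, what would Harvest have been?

-53

Under do(Humidity=8), the mechanism Humidity = -Wet + 3Rain + 1 is discarded; Humidity is fixed at 8.
Soil = 2Rain - 3  [with Rain=-3]  = -9
Wet = -3Rain - 3Soil + 4  [with Rain=-3, Soil=-9]  = 40
Harvest = -Wet - 2Humidity - Rain  [with Wet=40, Humidity=8, Rain=-3]  = -53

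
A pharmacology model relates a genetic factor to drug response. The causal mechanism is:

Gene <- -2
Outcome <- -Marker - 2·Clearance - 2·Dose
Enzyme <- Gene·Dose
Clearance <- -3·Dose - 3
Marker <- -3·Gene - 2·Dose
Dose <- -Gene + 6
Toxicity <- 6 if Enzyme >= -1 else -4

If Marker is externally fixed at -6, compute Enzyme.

-16

Under do(Marker=-6), the mechanism Marker <- -3·Gene - 2·Dose is discarded; Marker is fixed at -6.
Since Enzyme is not a descendant of the intervened variable, it is unaffected.
Dose = -Gene + 6  [with Gene=-2]  = 8
Enzyme = Gene·Dose  [with Gene=-2, Dose=8]  = -16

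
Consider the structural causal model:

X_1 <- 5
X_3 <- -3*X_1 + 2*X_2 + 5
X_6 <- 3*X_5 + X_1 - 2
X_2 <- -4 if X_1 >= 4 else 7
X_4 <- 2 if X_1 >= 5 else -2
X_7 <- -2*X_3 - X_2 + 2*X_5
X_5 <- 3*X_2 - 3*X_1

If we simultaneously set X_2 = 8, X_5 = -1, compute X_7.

The joint intervention fixes X_2 = 8, X_5 = -1, removing each variable's own equation.
X_3 = -3*X_1 + 2*X_2 + 5  [with X_1=5, X_2=8]  = 6
X_7 = -2*X_3 - X_2 + 2*X_5  [with X_3=6, X_2=8, X_5=-1]  = -22

-22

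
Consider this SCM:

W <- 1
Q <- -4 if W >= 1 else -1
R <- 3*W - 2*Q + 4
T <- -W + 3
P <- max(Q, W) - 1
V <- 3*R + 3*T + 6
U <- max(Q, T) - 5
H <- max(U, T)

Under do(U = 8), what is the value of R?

15

Intervening sets U = 8 and removes its equation (U <- max(Q, T) - 5).
R is not downstream of the intervention, so its value is determined by the original equations.
Q = -4 if W >= 1 else -1  [with W=1]  = -4
R = 3*W - 2*Q + 4  [with W=1, Q=-4]  = 15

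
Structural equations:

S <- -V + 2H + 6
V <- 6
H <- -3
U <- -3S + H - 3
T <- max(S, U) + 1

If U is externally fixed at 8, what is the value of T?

9

Intervening sets U = 8 and removes its equation (U <- -3S + H - 3).
S = -V + 2H + 6  [with V=6, H=-3]  = -6
T = max(S, U) + 1  [with S=-6, U=8]  = 9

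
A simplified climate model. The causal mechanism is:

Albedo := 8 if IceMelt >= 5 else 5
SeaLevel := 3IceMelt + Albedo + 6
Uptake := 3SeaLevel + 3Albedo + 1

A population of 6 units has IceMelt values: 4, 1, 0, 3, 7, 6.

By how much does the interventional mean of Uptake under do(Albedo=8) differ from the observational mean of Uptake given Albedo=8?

The intervention sets Albedo=8 in all 6 units regardless of IceMelt. Recomputing Uptake per unit gives 103, 76, 67, 94, 130, 121; average 98.5.
E[Uptake|Albedo=8] averages over only the 2 units with Albedo=8 (IceMelt = 7, 6): Uptake = 130, 121, mean 125.5.
Difference = 98.5 − 125.5 = -27.

-27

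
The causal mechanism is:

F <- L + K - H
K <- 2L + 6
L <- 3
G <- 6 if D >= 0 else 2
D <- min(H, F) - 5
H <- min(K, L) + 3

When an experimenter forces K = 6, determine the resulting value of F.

Under do(K=6), the mechanism K <- 2L + 6 is discarded; K is fixed at 6.
H = min(K, L) + 3  [with K=6, L=3]  = 6
F = L + K - H  [with L=3, K=6, H=6]  = 3

3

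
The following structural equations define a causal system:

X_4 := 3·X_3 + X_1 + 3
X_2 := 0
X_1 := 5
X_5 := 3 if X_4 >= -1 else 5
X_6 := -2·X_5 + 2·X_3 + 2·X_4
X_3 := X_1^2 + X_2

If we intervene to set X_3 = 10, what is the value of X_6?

90

The intervention breaks the incoming arrows to X_3: X_3 := X_1^2 + X_2 no longer applies, and X_3 = 10.
X_4 = 3·X_3 + X_1 + 3  [with X_3=10, X_1=5]  = 38
X_5 = 3 if X_4 >= -1 else 5  [with X_4=38]  = 3
X_6 = -2·X_5 + 2·X_3 + 2·X_4  [with X_5=3, X_3=10, X_4=38]  = 90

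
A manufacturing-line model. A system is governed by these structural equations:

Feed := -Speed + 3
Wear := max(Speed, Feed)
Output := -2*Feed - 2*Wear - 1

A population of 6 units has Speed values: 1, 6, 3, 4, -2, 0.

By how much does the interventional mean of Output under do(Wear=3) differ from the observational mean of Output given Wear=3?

1

Under do(Wear=3), Wear's equation is replaced by Wear=3 for every unit. Per-unit Output: -11, -1, -7, -5, -17, -13. Mean = -9.
Conditioning on Wear=3 selects the 2 unit(s) with Speed ∈ {3, 0}. Their Output values: -7, -13. Mean = -10.
Difference = -9 − (-10) = 1.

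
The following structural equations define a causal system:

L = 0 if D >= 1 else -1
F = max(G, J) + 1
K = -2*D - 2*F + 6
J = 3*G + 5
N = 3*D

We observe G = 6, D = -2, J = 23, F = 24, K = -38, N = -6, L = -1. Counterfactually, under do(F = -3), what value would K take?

16

Intervening sets F = -3 and removes its equation (F = max(G, J) + 1).
K = -2*D - 2*F + 6  [with D=-2, F=-3]  = 16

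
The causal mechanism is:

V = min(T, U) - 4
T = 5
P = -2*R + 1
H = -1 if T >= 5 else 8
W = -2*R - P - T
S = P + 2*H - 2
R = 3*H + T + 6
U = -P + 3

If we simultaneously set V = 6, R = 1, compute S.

Setting V = 6, R = 1 by intervention discards those variables' equations.
H = -1 if T >= 5 else 8  [with T=5]  = -1
P = -2*R + 1  [with R=1]  = -1
S = P + 2*H - 2  [with P=-1, H=-1]  = -5

-5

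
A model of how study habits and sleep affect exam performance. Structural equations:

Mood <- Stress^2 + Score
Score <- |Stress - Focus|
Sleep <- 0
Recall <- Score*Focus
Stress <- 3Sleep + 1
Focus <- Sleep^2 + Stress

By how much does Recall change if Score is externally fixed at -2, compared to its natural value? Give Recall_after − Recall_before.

-2

Under do(Score=-2), the mechanism Score <- |Stress - Focus| is discarded; Score is fixed at -2.
Stress = 3Sleep + 1  [with Sleep=0]  = 1
Focus = Sleep^2 + Stress  [with Sleep=0, Stress=1]  = 1
Recall = Score*Focus  [with Score=-2, Focus=1]  = -2
Without intervention: Stress = 3Sleep + 1  [with Sleep=0]  = 1; Focus = Sleep^2 + Stress  [with Sleep=0, Stress=1]  = 1; Score = |Stress - Focus|  [with Stress=1, Focus=1]  = 0; Recall = Score*Focus  [with Score=0, Focus=1]  = 0.
Change = -2 − 0 = -2.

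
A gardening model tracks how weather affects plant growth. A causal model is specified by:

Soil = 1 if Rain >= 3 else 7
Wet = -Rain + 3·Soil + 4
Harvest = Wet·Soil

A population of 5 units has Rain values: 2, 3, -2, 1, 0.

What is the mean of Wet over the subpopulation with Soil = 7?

Observing Soil=7 restricts to units where Soil's equation naturally yields 7: Rain ∈ {2, -2, 1, 0}. In that subpopulation Wet = 23, 27, 24, 25, mean 24.75.

24.75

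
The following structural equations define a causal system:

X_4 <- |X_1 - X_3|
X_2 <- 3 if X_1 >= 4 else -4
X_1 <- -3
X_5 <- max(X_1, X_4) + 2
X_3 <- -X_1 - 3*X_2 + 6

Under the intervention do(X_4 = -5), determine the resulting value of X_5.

Intervening sets X_4 = -5 and removes its equation (X_4 <- |X_1 - X_3|).
X_5 = max(X_1, X_4) + 2  [with X_1=-3, X_4=-5]  = -1

-1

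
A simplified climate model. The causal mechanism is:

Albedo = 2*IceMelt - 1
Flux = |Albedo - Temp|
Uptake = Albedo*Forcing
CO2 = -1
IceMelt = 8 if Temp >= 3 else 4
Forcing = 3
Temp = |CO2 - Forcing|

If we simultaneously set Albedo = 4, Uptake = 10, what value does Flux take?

Under do(Albedo = 4, Uptake = 10), each intervened variable's structural equation is replaced by its fixed value.
Temp = |CO2 - Forcing|  [with CO2=-1, Forcing=3]  = 4
Flux = |Albedo - Temp|  [with Albedo=4, Temp=4]  = 0

0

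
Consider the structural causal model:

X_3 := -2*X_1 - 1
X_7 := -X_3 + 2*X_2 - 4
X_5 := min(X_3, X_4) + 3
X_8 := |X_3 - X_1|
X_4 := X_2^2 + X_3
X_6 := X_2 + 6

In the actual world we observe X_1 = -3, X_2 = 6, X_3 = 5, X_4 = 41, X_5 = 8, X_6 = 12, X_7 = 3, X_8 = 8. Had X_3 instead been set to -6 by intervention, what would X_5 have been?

do(X_3=-6) replaces the equation X_3 := -2*X_1 - 1 with the constant X_3 = -6.
X_4 = X_2^2 + X_3  [with X_2=6, X_3=-6]  = 30
X_5 = min(X_3, X_4) + 3  [with X_3=-6, X_4=30]  = -3

-3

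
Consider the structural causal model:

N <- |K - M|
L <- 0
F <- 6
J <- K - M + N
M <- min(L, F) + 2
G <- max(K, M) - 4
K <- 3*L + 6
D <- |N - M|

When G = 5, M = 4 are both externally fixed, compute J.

Setting G = 5, M = 4 by intervention discards those variables' equations.
K = 3*L + 6  [with L=0]  = 6
N = |K - M|  [with K=6, M=4]  = 2
J = K - M + N  [with K=6, M=4, N=2]  = 4

4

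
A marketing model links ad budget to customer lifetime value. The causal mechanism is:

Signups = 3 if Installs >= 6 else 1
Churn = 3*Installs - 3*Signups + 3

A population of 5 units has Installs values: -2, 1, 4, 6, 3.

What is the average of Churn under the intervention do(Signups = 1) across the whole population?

The intervention sets Signups=1 in all 5 units regardless of Installs. Recomputing Churn per unit gives -6, 3, 12, 18, 9; average 7.2.

7.2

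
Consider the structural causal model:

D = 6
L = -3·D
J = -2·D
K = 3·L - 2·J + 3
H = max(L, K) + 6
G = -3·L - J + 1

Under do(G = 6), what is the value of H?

do(G=6) replaces the equation G = -3·L - J + 1 with the constant G = 6.
Since H is not a descendant of the intervened variable, it is unaffected.
L = -3·D  [with D=6]  = -18
J = -2·D  [with D=6]  = -12
K = 3·L - 2·J + 3  [with L=-18, J=-12]  = -27
H = max(L, K) + 6  [with L=-18, K=-27]  = -12

-12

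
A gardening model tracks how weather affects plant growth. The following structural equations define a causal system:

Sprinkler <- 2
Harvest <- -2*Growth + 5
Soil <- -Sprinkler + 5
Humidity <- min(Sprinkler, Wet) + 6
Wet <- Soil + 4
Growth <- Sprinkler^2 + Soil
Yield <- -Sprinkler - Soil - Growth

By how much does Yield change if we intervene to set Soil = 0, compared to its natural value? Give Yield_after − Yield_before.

Under do(Soil=0), the mechanism Soil <- -Sprinkler + 5 is discarded; Soil is fixed at 0.
Growth = Sprinkler^2 + Soil  [with Sprinkler=2, Soil=0]  = 4
Yield = -Sprinkler - Soil - Growth  [with Sprinkler=2, Soil=0, Growth=4]  = -6
Without intervention: Soil = -Sprinkler + 5  [with Sprinkler=2]  = 3; Growth = Sprinkler^2 + Soil  [with Sprinkler=2, Soil=3]  = 7; Yield = -Sprinkler - Soil - Growth  [with Sprinkler=2, Soil=3, Growth=7]  = -12.
Change = -6 − (-12) = 6.

6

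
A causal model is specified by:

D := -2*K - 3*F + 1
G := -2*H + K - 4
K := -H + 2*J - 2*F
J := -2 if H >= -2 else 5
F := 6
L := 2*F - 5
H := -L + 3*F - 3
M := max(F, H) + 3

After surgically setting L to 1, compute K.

Under do(L=1), the mechanism L := 2*F - 5 is discarded; L is fixed at 1.
H = -L + 3*F - 3  [with L=1, F=6]  = 14
J = -2 if H >= -2 else 5  [with H=14]  = -2
K = -H + 2*J - 2*F  [with H=14, J=-2, F=6]  = -30

-30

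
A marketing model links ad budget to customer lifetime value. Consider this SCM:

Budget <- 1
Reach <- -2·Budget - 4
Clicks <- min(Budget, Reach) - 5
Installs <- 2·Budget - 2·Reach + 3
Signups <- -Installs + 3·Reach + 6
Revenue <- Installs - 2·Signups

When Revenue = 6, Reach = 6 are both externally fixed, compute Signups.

31

The joint intervention fixes Revenue = 6, Reach = 6, removing each variable's own equation.
Installs = 2·Budget - 2·Reach + 3  [with Budget=1, Reach=6]  = -7
Signups = -Installs + 3·Reach + 6  [with Installs=-7, Reach=6]  = 31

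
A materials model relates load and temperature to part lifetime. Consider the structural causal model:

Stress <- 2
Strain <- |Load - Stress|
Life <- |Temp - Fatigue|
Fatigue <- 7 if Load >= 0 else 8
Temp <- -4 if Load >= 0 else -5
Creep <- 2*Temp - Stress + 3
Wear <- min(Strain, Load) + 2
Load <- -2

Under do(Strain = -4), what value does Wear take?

The intervention breaks the incoming arrows to Strain: Strain <- |Load - Stress| no longer applies, and Strain = -4.
Wear = min(Strain, Load) + 2  [with Strain=-4, Load=-2]  = -2

-2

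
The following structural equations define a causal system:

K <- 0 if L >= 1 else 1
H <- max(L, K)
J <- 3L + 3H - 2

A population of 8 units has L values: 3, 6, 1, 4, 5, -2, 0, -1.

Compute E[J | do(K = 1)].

do(K=1) breaks K's dependence on L. With K=1 fixed, J across the units is 16, 34, 4, 22, 28, -5, 1, -2, mean 12.25.

12.25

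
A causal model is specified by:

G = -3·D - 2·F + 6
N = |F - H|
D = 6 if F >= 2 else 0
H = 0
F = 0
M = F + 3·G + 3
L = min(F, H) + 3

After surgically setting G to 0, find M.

Intervening sets G = 0 and removes its equation (G = -3·D - 2·F + 6).
M = F + 3·G + 3  [with F=0, G=0]  = 3

3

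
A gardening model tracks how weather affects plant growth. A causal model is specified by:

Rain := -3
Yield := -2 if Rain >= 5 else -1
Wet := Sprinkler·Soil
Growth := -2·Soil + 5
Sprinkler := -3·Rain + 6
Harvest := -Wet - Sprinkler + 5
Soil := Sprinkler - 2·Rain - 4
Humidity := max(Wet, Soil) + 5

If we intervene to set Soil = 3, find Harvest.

The intervention breaks the incoming arrows to Soil: Soil := Sprinkler - 2·Rain - 4 no longer applies, and Soil = 3.
Sprinkler = -3·Rain + 6  [with Rain=-3]  = 15
Wet = Sprinkler·Soil  [with Sprinkler=15, Soil=3]  = 45
Harvest = -Wet - Sprinkler + 5  [with Wet=45, Sprinkler=15]  = -55

-55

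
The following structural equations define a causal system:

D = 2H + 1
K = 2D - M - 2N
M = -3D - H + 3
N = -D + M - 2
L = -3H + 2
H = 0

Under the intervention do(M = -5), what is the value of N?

-8

do(M=-5) replaces the equation M = -3D - H + 3 with the constant M = -5.
D = 2H + 1  [with H=0]  = 1
N = -D + M - 2  [with D=1, M=-5]  = -8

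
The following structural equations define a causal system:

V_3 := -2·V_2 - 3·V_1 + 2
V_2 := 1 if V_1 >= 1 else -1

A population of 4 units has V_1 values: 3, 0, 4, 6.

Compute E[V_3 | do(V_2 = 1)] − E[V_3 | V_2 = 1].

Under do(V_2=1), V_2's equation is replaced by V_2=1 for every unit. Per-unit V_3: -9, 0, -12, -18. Mean = -9.75.
Observing V_2=1 restricts to units where V_2's equation naturally yields 1: V_1 ∈ {3, 4, 6}. In that subpopulation V_3 = -9, -12, -18, mean -13.
Difference = -9.75 − (-13) = 3.25.

3.25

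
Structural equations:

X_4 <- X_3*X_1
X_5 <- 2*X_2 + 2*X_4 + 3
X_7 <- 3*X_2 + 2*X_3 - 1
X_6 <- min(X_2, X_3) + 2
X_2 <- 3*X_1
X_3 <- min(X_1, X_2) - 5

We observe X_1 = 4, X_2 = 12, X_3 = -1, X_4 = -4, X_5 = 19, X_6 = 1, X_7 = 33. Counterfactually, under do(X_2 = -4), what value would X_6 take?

Under do(X_2=-4), the mechanism X_2 <- 3*X_1 is discarded; X_2 is fixed at -4.
X_3 = min(X_1, X_2) - 5  [with X_1=4, X_2=-4]  = -9
X_6 = min(X_2, X_3) + 2  [with X_2=-4, X_3=-9]  = -7

-7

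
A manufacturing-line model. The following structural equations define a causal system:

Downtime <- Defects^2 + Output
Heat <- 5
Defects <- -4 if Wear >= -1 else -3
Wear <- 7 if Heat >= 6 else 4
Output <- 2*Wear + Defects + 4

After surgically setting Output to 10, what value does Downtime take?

Intervening sets Output = 10 and removes its equation (Output <- 2*Wear + Defects + 4).
Wear = 7 if Heat >= 6 else 4  [with Heat=5]  = 4
Defects = -4 if Wear >= -1 else -3  [with Wear=4]  = -4
Downtime = Defects^2 + Output  [with Defects=-4, Output=10]  = 26

26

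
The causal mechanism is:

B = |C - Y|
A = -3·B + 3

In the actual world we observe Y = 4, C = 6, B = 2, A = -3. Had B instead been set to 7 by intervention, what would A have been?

The intervention breaks the incoming arrows to B: B = |C - Y| no longer applies, and B = 7.
A = -3·B + 3  [with B=7]  = -18

-18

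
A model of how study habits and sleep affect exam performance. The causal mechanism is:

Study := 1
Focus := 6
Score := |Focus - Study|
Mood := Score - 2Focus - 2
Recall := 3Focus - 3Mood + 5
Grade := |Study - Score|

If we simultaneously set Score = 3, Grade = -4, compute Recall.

The joint intervention fixes Score = 3, Grade = -4, removing each variable's own equation.
Mood = Score - 2Focus - 2  [with Score=3, Focus=6]  = -11
Recall = 3Focus - 3Mood + 5  [with Focus=6, Mood=-11]  = 56

56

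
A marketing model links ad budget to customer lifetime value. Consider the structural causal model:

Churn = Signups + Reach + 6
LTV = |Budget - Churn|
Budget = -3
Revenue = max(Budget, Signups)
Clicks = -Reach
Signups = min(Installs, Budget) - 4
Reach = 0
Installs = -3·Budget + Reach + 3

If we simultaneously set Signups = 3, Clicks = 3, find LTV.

12

Under do(Signups = 3, Clicks = 3), each intervened variable's structural equation is replaced by its fixed value.
Churn = Signups + Reach + 6  [with Signups=3, Reach=0]  = 9
LTV = |Budget - Churn|  [with Budget=-3, Churn=9]  = 12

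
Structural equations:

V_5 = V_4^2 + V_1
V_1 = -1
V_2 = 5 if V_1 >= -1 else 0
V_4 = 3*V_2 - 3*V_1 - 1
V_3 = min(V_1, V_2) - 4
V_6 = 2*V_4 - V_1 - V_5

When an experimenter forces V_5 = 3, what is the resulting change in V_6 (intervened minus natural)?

The intervention breaks the incoming arrows to V_5: V_5 = V_4^2 + V_1 no longer applies, and V_5 = 3.
V_2 = 5 if V_1 >= -1 else 0  [with V_1=-1]  = 5
V_4 = 3*V_2 - 3*V_1 - 1  [with V_2=5, V_1=-1]  = 17
V_6 = 2*V_4 - V_1 - V_5  [with V_4=17, V_1=-1, V_5=3]  = 32
Without intervention: V_2 = 5 if V_1 >= -1 else 0  [with V_1=-1]  = 5; V_4 = 3*V_2 - 3*V_1 - 1  [with V_2=5, V_1=-1]  = 17; V_5 = V_4^2 + V_1  [with V_4=17, V_1=-1]  = 288; V_6 = 2*V_4 - V_1 - V_5  [with V_4=17, V_1=-1, V_5=288]  = -253.
Change = 32 − (-253) = 285.

285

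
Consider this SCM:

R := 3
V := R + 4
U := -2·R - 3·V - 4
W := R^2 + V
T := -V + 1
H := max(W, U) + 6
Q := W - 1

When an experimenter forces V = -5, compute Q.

Under do(V=-5), the mechanism V := R + 4 is discarded; V is fixed at -5.
W = R^2 + V  [with R=3, V=-5]  = 4
Q = W - 1  [with W=4]  = 3

3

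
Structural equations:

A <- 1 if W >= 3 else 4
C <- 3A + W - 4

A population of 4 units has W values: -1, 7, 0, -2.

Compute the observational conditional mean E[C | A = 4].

7

E[C|A=4] averages over only the 3 units with A=4 (W = -1, 0, -2): C = 7, 8, 6, mean 7.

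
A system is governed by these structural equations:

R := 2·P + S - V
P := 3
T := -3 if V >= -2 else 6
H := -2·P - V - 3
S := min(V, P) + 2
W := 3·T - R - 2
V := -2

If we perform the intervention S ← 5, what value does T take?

-3

The intervention breaks the incoming arrows to S: S := min(V, P) + 2 no longer applies, and S = 5.
No directed path runs from S to T, so T keeps its natural value.
T = -3 if V >= -2 else 6  [with V=-2]  = -3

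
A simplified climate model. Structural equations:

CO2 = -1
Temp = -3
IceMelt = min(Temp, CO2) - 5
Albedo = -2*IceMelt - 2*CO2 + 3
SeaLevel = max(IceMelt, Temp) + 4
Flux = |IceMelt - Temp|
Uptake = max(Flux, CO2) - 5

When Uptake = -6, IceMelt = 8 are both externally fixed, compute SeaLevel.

12

Under do(Uptake = -6, IceMelt = 8), each intervened variable's structural equation is replaced by its fixed value.
SeaLevel = max(IceMelt, Temp) + 4  [with IceMelt=8, Temp=-3]  = 12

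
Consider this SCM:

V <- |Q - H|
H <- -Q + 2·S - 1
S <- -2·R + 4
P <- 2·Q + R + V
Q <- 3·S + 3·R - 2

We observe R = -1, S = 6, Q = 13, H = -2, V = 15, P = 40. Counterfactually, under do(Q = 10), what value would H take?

The intervention breaks the incoming arrows to Q: Q <- 3·S + 3·R - 2 no longer applies, and Q = 10.
S = -2·R + 4  [with R=-1]  = 6
H = -Q + 2·S - 1  [with Q=10, S=6]  = 1

1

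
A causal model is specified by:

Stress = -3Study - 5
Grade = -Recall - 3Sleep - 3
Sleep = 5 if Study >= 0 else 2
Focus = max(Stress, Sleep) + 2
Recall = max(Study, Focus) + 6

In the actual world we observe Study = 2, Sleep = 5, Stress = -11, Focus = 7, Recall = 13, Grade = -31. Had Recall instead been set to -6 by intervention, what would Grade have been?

-12

The intervention breaks the incoming arrows to Recall: Recall = max(Study, Focus) + 6 no longer applies, and Recall = -6.
Sleep = 5 if Study >= 0 else 2  [with Study=2]  = 5
Grade = -Recall - 3Sleep - 3  [with Recall=-6, Sleep=5]  = -12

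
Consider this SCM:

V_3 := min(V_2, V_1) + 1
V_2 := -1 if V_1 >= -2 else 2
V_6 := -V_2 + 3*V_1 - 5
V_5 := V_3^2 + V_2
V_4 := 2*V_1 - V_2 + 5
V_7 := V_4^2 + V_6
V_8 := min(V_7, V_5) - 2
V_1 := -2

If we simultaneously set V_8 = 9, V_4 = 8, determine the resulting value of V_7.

Under do(V_8 = 9, V_4 = 8), each intervened variable's structural equation is replaced by its fixed value.
V_2 = -1 if V_1 >= -2 else 2  [with V_1=-2]  = -1
V_6 = -V_2 + 3*V_1 - 5  [with V_2=-1, V_1=-2]  = -10
V_7 = V_4^2 + V_6  [with V_4=8, V_6=-10]  = 54

54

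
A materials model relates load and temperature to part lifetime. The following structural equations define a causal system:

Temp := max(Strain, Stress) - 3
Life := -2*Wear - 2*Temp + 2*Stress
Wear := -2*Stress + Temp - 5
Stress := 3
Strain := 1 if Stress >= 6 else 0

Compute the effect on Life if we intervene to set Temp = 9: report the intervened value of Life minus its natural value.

-36

do(Temp=9) replaces the equation Temp := max(Strain, Stress) - 3 with the constant Temp = 9.
Wear = -2*Stress + Temp - 5  [with Stress=3, Temp=9]  = -2
Life = -2*Wear - 2*Temp + 2*Stress  [with Wear=-2, Temp=9, Stress=3]  = -8
Without intervention: Strain = 1 if Stress >= 6 else 0  [with Stress=3]  = 0; Temp = max(Strain, Stress) - 3  [with Strain=0, Stress=3]  = 0; Wear = -2*Stress + Temp - 5  [with Stress=3, Temp=0]  = -11; Life = -2*Wear - 2*Temp + 2*Stress  [with Wear=-11, Temp=0, Stress=3]  = 28.
Change = -8 − 28 = -36.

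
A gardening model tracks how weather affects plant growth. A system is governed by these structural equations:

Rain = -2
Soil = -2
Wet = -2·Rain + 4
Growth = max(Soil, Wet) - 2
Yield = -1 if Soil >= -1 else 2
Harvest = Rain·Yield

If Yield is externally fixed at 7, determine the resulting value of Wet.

8

do(Yield=7) replaces the equation Yield = -1 if Soil >= -1 else 2 with the constant Yield = 7.
Wet is not downstream of the intervention, so its value is determined by the original equations.
Wet = -2·Rain + 4  [with Rain=-2]  = 8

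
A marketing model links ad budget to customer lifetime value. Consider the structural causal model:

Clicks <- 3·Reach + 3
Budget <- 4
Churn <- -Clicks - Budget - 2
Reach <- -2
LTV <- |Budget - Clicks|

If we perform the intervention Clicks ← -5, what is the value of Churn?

The intervention breaks the incoming arrows to Clicks: Clicks <- 3·Reach + 3 no longer applies, and Clicks = -5.
Churn = -Clicks - Budget - 2  [with Clicks=-5, Budget=4]  = -1

-1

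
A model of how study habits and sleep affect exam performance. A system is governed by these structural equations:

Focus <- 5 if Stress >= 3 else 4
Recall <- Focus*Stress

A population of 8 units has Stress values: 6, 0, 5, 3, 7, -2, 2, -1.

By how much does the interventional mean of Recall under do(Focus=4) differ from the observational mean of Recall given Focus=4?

11

do(Focus=4) breaks Focus's dependence on Stress. With Focus=4 fixed, Recall across the units is 24, 0, 20, 12, 28, -8, 8, -4, mean 10.
Observing Focus=4 restricts to units where Focus's equation naturally yields 4: Stress ∈ {0, -2, 2, -1}. In that subpopulation Recall = 0, -8, 8, -4, mean -1.
Difference = 10 − (-1) = 11.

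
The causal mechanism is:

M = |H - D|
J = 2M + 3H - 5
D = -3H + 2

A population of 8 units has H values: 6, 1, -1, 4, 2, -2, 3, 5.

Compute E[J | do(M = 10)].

The intervention sets M=10 in all 8 units regardless of H. Recomputing J per unit gives 33, 18, 12, 27, 21, 9, 24, 30; average 21.75.

21.75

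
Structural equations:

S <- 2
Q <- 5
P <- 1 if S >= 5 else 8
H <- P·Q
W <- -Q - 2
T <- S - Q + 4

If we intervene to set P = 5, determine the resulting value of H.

25

The intervention breaks the incoming arrows to P: P <- 1 if S >= 5 else 8 no longer applies, and P = 5.
H = P·Q  [with P=5, Q=5]  = 25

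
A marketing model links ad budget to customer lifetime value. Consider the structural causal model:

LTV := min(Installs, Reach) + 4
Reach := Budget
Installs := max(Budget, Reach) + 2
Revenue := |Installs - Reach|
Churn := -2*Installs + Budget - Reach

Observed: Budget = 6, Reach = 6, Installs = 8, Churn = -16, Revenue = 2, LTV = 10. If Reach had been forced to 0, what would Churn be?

-10

Under do(Reach=0), the mechanism Reach := Budget is discarded; Reach is fixed at 0.
Installs = max(Budget, Reach) + 2  [with Budget=6, Reach=0]  = 8
Churn = -2*Installs + Budget - Reach  [with Installs=8, Budget=6, Reach=0]  = -10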